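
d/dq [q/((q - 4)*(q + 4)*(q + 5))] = (-2*q^3 - 5*q^2 - 80)/(q^6 + 10*q^5 - 7*q^4 - 320*q^3 - 544*q^2 + 2560*q + 6400)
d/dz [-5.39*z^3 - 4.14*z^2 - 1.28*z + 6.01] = -16.17*z^2 - 8.28*z - 1.28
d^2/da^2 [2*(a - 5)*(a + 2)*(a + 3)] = 12*a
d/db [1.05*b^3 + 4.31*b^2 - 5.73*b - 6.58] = 3.15*b^2 + 8.62*b - 5.73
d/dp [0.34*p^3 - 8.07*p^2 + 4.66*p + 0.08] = 1.02*p^2 - 16.14*p + 4.66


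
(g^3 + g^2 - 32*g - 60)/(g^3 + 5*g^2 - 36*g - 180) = (g + 2)/(g + 6)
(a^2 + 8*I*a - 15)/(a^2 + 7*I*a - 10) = (a + 3*I)/(a + 2*I)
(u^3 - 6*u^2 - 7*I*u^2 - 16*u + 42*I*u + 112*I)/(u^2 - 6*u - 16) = u - 7*I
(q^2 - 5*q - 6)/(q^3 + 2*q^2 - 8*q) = (q^2 - 5*q - 6)/(q*(q^2 + 2*q - 8))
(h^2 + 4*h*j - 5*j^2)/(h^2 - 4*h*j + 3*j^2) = (h + 5*j)/(h - 3*j)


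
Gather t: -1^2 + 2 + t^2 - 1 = t^2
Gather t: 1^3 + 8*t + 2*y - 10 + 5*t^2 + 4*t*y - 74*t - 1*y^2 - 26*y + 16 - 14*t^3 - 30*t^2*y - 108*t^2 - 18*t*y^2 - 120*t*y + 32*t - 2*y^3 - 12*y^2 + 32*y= -14*t^3 + t^2*(-30*y - 103) + t*(-18*y^2 - 116*y - 34) - 2*y^3 - 13*y^2 + 8*y + 7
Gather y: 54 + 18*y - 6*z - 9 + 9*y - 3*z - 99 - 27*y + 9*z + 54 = 0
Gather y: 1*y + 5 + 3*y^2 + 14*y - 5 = 3*y^2 + 15*y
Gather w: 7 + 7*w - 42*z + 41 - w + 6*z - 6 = 6*w - 36*z + 42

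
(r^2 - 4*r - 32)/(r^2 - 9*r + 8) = (r + 4)/(r - 1)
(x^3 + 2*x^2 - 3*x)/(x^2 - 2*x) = (x^2 + 2*x - 3)/(x - 2)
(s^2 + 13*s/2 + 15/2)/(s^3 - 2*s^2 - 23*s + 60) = (s + 3/2)/(s^2 - 7*s + 12)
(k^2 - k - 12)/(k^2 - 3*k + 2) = (k^2 - k - 12)/(k^2 - 3*k + 2)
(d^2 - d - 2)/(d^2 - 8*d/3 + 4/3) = 3*(d + 1)/(3*d - 2)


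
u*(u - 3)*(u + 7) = u^3 + 4*u^2 - 21*u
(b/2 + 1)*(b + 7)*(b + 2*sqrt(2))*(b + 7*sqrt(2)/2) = b^4/2 + 11*sqrt(2)*b^3/4 + 9*b^3/2 + 14*b^2 + 99*sqrt(2)*b^2/4 + 77*sqrt(2)*b/2 + 63*b + 98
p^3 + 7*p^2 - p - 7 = (p - 1)*(p + 1)*(p + 7)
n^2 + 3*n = n*(n + 3)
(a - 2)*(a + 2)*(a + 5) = a^3 + 5*a^2 - 4*a - 20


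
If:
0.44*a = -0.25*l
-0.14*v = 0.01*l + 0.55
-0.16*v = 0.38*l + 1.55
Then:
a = 1.42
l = -2.50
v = -3.75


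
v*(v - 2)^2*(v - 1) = v^4 - 5*v^3 + 8*v^2 - 4*v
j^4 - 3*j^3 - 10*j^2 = j^2*(j - 5)*(j + 2)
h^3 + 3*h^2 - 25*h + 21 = (h - 3)*(h - 1)*(h + 7)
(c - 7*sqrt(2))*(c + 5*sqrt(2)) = c^2 - 2*sqrt(2)*c - 70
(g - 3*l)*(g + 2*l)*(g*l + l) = g^3*l - g^2*l^2 + g^2*l - 6*g*l^3 - g*l^2 - 6*l^3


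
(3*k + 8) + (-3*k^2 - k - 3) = -3*k^2 + 2*k + 5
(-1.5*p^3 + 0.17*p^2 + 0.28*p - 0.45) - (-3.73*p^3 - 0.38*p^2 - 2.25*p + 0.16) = 2.23*p^3 + 0.55*p^2 + 2.53*p - 0.61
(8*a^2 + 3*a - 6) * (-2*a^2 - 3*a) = -16*a^4 - 30*a^3 + 3*a^2 + 18*a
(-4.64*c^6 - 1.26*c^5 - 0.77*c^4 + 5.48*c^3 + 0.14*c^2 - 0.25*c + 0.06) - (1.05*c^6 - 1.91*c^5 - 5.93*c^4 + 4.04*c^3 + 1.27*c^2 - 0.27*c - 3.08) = -5.69*c^6 + 0.65*c^5 + 5.16*c^4 + 1.44*c^3 - 1.13*c^2 + 0.02*c + 3.14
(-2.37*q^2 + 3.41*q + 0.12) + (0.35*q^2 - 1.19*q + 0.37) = -2.02*q^2 + 2.22*q + 0.49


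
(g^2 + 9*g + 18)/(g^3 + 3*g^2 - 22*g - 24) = (g + 3)/(g^2 - 3*g - 4)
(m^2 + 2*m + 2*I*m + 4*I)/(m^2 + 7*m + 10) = (m + 2*I)/(m + 5)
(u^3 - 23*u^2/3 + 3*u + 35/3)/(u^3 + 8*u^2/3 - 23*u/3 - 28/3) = (3*u^2 - 26*u + 35)/(3*u^2 + 5*u - 28)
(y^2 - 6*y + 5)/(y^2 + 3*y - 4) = (y - 5)/(y + 4)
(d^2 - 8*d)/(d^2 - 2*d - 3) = d*(8 - d)/(-d^2 + 2*d + 3)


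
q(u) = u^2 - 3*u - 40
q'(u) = 2*u - 3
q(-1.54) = -33.01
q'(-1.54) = -6.08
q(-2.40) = -27.04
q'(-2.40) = -7.80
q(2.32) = -41.58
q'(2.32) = 1.64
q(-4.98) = -0.26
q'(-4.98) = -12.96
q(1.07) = -42.07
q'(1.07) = -0.86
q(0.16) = -40.45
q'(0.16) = -2.68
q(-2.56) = -25.77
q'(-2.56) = -8.12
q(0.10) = -40.29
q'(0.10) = -2.80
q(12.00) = 68.00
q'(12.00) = 21.00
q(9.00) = 14.00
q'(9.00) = 15.00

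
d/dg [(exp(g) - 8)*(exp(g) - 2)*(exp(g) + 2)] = (3*exp(2*g) - 16*exp(g) - 4)*exp(g)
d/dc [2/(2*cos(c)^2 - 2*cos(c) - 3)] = 4*(-sin(c) + sin(2*c))/(2*cos(c) - cos(2*c) + 2)^2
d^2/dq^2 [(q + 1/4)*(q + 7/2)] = 2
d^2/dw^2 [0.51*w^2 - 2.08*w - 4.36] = 1.02000000000000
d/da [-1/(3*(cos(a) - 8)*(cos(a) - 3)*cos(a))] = (-sin(a) - 8*sin(a)/cos(a)^2 + 22*tan(a)/3)/((cos(a) - 8)^2*(cos(a) - 3)^2)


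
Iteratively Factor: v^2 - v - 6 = (v - 3)*(v + 2)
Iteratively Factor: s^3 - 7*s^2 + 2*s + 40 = (s - 5)*(s^2 - 2*s - 8) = (s - 5)*(s - 4)*(s + 2)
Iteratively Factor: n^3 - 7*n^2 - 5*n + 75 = (n - 5)*(n^2 - 2*n - 15) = (n - 5)^2*(n + 3)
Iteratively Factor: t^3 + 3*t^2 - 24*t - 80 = (t - 5)*(t^2 + 8*t + 16) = (t - 5)*(t + 4)*(t + 4)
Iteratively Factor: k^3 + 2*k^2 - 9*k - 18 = (k + 2)*(k^2 - 9) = (k + 2)*(k + 3)*(k - 3)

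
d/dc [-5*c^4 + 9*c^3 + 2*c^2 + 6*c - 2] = -20*c^3 + 27*c^2 + 4*c + 6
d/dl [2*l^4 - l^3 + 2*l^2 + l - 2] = 8*l^3 - 3*l^2 + 4*l + 1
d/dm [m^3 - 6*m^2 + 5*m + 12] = 3*m^2 - 12*m + 5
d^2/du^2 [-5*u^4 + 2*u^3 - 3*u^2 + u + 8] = -60*u^2 + 12*u - 6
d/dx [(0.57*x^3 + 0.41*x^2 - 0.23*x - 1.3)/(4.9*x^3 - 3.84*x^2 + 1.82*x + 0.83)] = (-4.1978*x^4 + 4.3288*x^3 + 20.3923*x^2 - 9.3034*x + 2.1751)/(24.01*x^6 - 37.632*x^5 + 32.5816*x^4 - 5.8436*x^3 - 3.062*x^2 + 3.0212*x + 0.6889)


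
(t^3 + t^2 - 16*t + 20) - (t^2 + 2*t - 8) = t^3 - 18*t + 28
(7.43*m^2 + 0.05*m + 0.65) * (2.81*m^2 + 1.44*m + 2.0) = 20.8783*m^4 + 10.8397*m^3 + 16.7585*m^2 + 1.036*m + 1.3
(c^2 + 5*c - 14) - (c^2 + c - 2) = 4*c - 12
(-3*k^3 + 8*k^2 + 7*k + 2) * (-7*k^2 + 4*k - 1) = 21*k^5 - 68*k^4 - 14*k^3 + 6*k^2 + k - 2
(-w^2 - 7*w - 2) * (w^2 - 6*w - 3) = -w^4 - w^3 + 43*w^2 + 33*w + 6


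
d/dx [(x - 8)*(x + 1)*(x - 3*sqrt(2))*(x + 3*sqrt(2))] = 4*x^3 - 21*x^2 - 52*x + 126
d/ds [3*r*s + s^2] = 3*r + 2*s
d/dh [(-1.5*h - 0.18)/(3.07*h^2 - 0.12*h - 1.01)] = (4.605*h^2 + 1.1052*h + 1.4934)/(9.4249*h^4 - 0.7368*h^3 - 6.187*h^2 + 0.2424*h + 1.0201)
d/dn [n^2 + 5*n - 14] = 2*n + 5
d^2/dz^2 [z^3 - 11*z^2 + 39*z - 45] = 6*z - 22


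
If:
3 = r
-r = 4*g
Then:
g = -3/4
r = 3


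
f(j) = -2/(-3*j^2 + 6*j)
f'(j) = -2*(6*j - 6)/(-3*j^2 + 6*j)^2 = 4*(1 - j)/(3*j^2*(j - 2)^2)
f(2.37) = 0.76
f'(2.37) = -2.38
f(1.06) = -0.67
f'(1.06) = -0.08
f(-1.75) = 0.10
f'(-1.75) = 0.09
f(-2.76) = 0.05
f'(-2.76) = 0.03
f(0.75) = -0.71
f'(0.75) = 0.38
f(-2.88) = 0.05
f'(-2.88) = 0.03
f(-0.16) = 1.93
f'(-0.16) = 12.95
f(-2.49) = 0.06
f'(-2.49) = 0.04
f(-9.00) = 0.01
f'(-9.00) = 0.00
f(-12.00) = 0.00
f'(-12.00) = 0.00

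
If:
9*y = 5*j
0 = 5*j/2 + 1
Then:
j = -2/5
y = -2/9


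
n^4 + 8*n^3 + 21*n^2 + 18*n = n*(n + 2)*(n + 3)^2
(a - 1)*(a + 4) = a^2 + 3*a - 4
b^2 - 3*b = b*(b - 3)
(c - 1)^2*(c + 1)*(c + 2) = c^4 + c^3 - 3*c^2 - c + 2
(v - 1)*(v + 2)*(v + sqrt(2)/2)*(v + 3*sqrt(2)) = v^4 + v^3 + 7*sqrt(2)*v^3/2 + v^2 + 7*sqrt(2)*v^2/2 - 7*sqrt(2)*v + 3*v - 6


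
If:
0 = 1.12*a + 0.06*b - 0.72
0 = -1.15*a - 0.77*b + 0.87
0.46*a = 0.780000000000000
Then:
No Solution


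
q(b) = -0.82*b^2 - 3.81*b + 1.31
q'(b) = -1.64*b - 3.81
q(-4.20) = 2.85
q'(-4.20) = 3.08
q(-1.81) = 5.52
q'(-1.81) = -0.84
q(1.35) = -5.33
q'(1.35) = -6.02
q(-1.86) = 5.56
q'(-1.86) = -0.76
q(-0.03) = 1.42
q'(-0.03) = -3.76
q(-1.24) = 4.77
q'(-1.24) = -1.78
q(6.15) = -53.14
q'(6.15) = -13.90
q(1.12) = -3.99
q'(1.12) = -5.65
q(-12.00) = -71.05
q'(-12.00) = 15.87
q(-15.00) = -126.04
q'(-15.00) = 20.79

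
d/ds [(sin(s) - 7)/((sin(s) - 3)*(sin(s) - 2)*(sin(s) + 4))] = 2*(-sin(s)^3 + 11*sin(s)^2 - 7*sin(s) - 37)*cos(s)/((sin(s) - 3)^2*(sin(s) - 2)^2*(sin(s) + 4)^2)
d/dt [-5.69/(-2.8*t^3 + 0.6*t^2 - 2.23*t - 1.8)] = (-47.796*t^2 + 6.828*t - 12.6887)/(2.8*t^3 - 0.6*t^2 + 2.23*t + 1.8)^2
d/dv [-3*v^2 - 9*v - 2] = -6*v - 9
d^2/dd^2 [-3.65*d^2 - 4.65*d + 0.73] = -7.30000000000000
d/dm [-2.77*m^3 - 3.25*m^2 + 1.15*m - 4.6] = -8.31*m^2 - 6.5*m + 1.15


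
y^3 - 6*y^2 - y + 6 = (y - 6)*(y - 1)*(y + 1)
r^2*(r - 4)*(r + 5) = r^4 + r^3 - 20*r^2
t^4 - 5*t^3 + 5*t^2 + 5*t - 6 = (t - 3)*(t - 2)*(t - 1)*(t + 1)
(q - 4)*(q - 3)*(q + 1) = q^3 - 6*q^2 + 5*q + 12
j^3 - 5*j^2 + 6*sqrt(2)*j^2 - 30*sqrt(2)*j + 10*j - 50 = (j - 5)*(j + sqrt(2))*(j + 5*sqrt(2))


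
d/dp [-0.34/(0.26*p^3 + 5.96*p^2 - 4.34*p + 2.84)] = (0.2652*p^2 + 4.0528*p - 1.4756)/(0.26*p^3 + 5.96*p^2 - 4.34*p + 2.84)^2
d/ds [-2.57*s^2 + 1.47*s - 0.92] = 1.47 - 5.14*s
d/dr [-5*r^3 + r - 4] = 1 - 15*r^2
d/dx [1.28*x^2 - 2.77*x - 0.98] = 2.56*x - 2.77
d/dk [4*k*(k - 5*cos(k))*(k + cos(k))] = 16*k^2*sin(k) + 12*k^2 + 20*k*sin(2*k) - 32*k*cos(k) - 20*cos(k)^2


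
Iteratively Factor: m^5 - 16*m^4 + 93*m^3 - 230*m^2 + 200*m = (m - 5)*(m^4 - 11*m^3 + 38*m^2 - 40*m) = (m - 5)*(m - 2)*(m^3 - 9*m^2 + 20*m) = m*(m - 5)*(m - 2)*(m^2 - 9*m + 20) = m*(m - 5)^2*(m - 2)*(m - 4)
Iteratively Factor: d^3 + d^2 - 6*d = (d - 2)*(d^2 + 3*d) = d*(d - 2)*(d + 3)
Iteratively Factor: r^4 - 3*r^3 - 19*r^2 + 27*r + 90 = (r + 2)*(r^3 - 5*r^2 - 9*r + 45) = (r - 5)*(r + 2)*(r^2 - 9) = (r - 5)*(r + 2)*(r + 3)*(r - 3)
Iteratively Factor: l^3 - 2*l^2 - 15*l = (l + 3)*(l^2 - 5*l) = (l - 5)*(l + 3)*(l)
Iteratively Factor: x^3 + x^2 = (x)*(x^2 + x) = x^2*(x + 1)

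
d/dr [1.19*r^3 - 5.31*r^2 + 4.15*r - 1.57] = 3.57*r^2 - 10.62*r + 4.15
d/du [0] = 0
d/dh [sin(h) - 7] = cos(h)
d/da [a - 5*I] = 1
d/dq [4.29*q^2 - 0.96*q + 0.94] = 8.58*q - 0.96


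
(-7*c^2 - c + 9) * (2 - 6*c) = 42*c^3 - 8*c^2 - 56*c + 18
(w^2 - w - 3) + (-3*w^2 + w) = -2*w^2 - 3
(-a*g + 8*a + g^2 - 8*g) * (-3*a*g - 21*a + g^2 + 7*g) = 3*a^2*g^2 - 3*a^2*g - 168*a^2 - 4*a*g^3 + 4*a*g^2 + 224*a*g + g^4 - g^3 - 56*g^2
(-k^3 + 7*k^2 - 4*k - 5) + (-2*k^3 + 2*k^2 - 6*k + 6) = -3*k^3 + 9*k^2 - 10*k + 1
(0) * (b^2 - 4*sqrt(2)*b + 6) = 0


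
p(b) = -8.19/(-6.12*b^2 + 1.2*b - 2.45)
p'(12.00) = -0.00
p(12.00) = 0.01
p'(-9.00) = 0.00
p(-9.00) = 0.02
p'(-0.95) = 1.27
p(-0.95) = 0.90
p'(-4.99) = 0.02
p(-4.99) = 0.05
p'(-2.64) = 0.12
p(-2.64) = 0.17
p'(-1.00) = 1.15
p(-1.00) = 0.84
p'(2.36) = -0.20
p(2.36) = 0.24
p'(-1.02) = 1.11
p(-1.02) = 0.82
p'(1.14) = -1.28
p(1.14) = 0.91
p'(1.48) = -0.70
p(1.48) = 0.58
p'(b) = -8.19*(12.24*b - 1.2)/(-6.12*b^2 + 1.2*b - 2.45)^2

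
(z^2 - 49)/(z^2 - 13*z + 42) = (z + 7)/(z - 6)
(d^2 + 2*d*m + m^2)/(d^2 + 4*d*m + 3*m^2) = (d + m)/(d + 3*m)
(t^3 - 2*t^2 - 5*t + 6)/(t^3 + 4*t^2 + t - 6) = (t - 3)/(t + 3)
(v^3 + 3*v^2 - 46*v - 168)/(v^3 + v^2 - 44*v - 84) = (v + 4)/(v + 2)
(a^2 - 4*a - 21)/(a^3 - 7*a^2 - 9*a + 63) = 1/(a - 3)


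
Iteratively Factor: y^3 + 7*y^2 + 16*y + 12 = (y + 2)*(y^2 + 5*y + 6) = (y + 2)^2*(y + 3)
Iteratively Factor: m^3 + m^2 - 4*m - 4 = (m + 1)*(m^2 - 4) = (m - 2)*(m + 1)*(m + 2)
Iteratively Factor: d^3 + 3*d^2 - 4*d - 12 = (d - 2)*(d^2 + 5*d + 6) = (d - 2)*(d + 3)*(d + 2)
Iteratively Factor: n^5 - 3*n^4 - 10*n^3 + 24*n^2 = (n)*(n^4 - 3*n^3 - 10*n^2 + 24*n) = n*(n - 4)*(n^3 + n^2 - 6*n) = n*(n - 4)*(n + 3)*(n^2 - 2*n) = n*(n - 4)*(n - 2)*(n + 3)*(n)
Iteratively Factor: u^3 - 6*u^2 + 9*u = (u)*(u^2 - 6*u + 9) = u*(u - 3)*(u - 3)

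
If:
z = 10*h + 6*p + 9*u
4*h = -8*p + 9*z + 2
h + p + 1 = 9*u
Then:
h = -11*z/12 - 11/30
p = 19*z/12 + 13/30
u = 2*z/27 + 16/135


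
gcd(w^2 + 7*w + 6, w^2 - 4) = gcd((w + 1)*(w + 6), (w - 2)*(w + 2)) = 1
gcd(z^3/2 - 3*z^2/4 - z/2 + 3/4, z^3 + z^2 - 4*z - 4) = z + 1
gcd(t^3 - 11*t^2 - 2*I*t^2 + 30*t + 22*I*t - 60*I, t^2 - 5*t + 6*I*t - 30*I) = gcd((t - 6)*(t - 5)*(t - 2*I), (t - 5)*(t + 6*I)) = t - 5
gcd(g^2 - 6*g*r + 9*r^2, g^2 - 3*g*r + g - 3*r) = -g + 3*r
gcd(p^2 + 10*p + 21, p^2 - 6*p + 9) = 1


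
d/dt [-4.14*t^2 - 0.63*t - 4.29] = -8.28*t - 0.63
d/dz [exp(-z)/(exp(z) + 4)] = 2*(-exp(z) - 2)*exp(-z)/(exp(2*z) + 8*exp(z) + 16)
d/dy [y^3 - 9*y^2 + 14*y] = 3*y^2 - 18*y + 14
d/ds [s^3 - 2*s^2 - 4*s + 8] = 3*s^2 - 4*s - 4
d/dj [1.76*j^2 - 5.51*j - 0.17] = 3.52*j - 5.51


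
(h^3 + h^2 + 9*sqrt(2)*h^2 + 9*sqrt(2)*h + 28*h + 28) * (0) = 0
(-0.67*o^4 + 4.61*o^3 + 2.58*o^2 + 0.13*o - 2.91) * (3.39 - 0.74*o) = 0.4958*o^5 - 5.6827*o^4 + 13.7187*o^3 + 8.65*o^2 + 2.5941*o - 9.8649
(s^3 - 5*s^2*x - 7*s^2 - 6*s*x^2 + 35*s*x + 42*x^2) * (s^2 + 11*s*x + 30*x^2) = s^5 + 6*s^4*x - 7*s^4 - 31*s^3*x^2 - 42*s^3*x - 216*s^2*x^3 + 217*s^2*x^2 - 180*s*x^4 + 1512*s*x^3 + 1260*x^4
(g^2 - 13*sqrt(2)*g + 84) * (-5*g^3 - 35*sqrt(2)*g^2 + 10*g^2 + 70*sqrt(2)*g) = -5*g^5 + 10*g^4 + 30*sqrt(2)*g^4 - 60*sqrt(2)*g^3 + 490*g^3 - 2940*sqrt(2)*g^2 - 980*g^2 + 5880*sqrt(2)*g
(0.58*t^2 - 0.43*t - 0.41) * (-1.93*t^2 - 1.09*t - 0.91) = -1.1194*t^4 + 0.1977*t^3 + 0.7322*t^2 + 0.8382*t + 0.3731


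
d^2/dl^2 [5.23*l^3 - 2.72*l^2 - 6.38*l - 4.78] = 31.38*l - 5.44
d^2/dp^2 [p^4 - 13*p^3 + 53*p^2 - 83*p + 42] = 12*p^2 - 78*p + 106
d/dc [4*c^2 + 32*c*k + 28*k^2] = 8*c + 32*k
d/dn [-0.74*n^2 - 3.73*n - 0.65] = -1.48*n - 3.73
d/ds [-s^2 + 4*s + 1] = 4 - 2*s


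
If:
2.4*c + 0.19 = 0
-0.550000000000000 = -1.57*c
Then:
No Solution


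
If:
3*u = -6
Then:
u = -2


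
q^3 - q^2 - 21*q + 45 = (q - 3)^2*(q + 5)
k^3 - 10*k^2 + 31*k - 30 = (k - 5)*(k - 3)*(k - 2)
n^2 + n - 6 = (n - 2)*(n + 3)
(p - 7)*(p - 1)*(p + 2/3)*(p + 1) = p^4 - 19*p^3/3 - 17*p^2/3 + 19*p/3 + 14/3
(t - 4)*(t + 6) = t^2 + 2*t - 24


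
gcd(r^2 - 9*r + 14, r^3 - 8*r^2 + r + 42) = r - 7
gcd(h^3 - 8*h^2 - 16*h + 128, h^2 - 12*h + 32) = h^2 - 12*h + 32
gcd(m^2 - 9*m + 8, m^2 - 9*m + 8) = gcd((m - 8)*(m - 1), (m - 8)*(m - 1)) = m^2 - 9*m + 8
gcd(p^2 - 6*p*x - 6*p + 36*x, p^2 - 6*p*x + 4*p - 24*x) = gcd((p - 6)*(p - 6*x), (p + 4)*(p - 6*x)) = -p + 6*x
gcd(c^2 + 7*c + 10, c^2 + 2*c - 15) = c + 5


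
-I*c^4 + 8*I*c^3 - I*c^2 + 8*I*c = c*(c - 8)*(c - I)*(-I*c + 1)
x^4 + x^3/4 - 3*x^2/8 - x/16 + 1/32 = (x - 1/2)*(x - 1/4)*(x + 1/2)^2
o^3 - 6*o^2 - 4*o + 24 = (o - 6)*(o - 2)*(o + 2)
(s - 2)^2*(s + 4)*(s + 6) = s^4 + 6*s^3 - 12*s^2 - 56*s + 96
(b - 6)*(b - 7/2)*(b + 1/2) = b^3 - 9*b^2 + 65*b/4 + 21/2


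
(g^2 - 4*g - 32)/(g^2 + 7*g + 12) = (g - 8)/(g + 3)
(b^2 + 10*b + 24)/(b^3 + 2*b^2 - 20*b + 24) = (b + 4)/(b^2 - 4*b + 4)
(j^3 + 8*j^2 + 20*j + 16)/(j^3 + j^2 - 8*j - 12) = (j + 4)/(j - 3)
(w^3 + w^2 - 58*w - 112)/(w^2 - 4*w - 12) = (w^2 - w - 56)/(w - 6)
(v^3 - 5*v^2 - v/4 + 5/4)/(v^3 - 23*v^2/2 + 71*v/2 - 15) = (v + 1/2)/(v - 6)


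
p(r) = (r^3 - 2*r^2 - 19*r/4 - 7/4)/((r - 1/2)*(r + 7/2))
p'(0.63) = 66.80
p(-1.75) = 1.25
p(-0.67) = -0.07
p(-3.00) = 18.57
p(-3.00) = 18.57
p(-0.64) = -0.06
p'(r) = (3*r^2 - 4*r - 19/4)/((r - 1/2)*(r + 7/2)) - (r^3 - 2*r^2 - 19*r/4 - 7/4)/((r - 1/2)*(r + 7/2)^2) - (r^3 - 2*r^2 - 19*r/4 - 7/4)/((r - 1/2)^2*(r + 7/2)) = (16*r^4 + 96*r^3 - 104*r^2 + 168*r + 217)/(16*r^4 + 96*r^3 + 88*r^2 - 168*r + 49)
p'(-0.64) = 0.26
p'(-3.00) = -51.41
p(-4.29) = -25.67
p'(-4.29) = -19.98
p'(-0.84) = -0.23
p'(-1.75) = -3.06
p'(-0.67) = 0.18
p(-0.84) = -0.07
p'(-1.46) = -1.86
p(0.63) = -9.85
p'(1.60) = 1.43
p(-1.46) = 0.55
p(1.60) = -1.85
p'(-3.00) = -51.41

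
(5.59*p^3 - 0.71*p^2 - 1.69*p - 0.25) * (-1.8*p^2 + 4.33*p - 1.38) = -10.062*p^5 + 25.4827*p^4 - 7.7465*p^3 - 5.8879*p^2 + 1.2497*p + 0.345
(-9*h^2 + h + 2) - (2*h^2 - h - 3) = -11*h^2 + 2*h + 5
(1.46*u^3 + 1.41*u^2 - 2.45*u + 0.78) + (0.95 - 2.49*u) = 1.46*u^3 + 1.41*u^2 - 4.94*u + 1.73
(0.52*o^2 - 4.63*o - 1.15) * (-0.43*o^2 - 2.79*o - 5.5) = -0.2236*o^4 + 0.5401*o^3 + 10.5522*o^2 + 28.6735*o + 6.325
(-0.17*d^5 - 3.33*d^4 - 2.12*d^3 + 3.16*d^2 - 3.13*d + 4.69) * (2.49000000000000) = -0.4233*d^5 - 8.2917*d^4 - 5.2788*d^3 + 7.8684*d^2 - 7.7937*d + 11.6781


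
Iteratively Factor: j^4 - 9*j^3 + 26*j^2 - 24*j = (j)*(j^3 - 9*j^2 + 26*j - 24) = j*(j - 4)*(j^2 - 5*j + 6) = j*(j - 4)*(j - 2)*(j - 3)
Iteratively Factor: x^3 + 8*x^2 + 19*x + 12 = (x + 3)*(x^2 + 5*x + 4) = (x + 1)*(x + 3)*(x + 4)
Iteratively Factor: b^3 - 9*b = (b)*(b^2 - 9) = b*(b - 3)*(b + 3)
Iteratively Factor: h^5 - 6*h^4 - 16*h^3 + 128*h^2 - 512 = (h - 4)*(h^4 - 2*h^3 - 24*h^2 + 32*h + 128) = (h - 4)^2*(h^3 + 2*h^2 - 16*h - 32) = (h - 4)^3*(h^2 + 6*h + 8) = (h - 4)^3*(h + 4)*(h + 2)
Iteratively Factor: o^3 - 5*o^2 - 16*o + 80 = (o + 4)*(o^2 - 9*o + 20) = (o - 4)*(o + 4)*(o - 5)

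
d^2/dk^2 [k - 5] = 0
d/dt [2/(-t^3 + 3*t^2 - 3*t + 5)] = 6*(t^2 - 2*t + 1)/(t^3 - 3*t^2 + 3*t - 5)^2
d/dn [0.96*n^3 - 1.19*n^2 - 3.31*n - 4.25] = 2.88*n^2 - 2.38*n - 3.31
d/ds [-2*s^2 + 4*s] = 4 - 4*s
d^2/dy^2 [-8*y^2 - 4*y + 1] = -16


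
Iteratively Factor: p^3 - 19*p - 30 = (p - 5)*(p^2 + 5*p + 6) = (p - 5)*(p + 2)*(p + 3)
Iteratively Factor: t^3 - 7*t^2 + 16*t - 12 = (t - 2)*(t^2 - 5*t + 6) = (t - 3)*(t - 2)*(t - 2)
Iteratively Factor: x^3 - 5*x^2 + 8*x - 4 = (x - 2)*(x^2 - 3*x + 2) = (x - 2)^2*(x - 1)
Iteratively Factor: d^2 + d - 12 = (d + 4)*(d - 3)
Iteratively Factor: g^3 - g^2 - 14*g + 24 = (g - 2)*(g^2 + g - 12) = (g - 3)*(g - 2)*(g + 4)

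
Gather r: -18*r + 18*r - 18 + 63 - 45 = 0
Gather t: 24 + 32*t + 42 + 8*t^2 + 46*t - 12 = 8*t^2 + 78*t + 54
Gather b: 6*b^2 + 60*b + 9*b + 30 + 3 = 6*b^2 + 69*b + 33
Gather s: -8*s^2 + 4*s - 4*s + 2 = 2 - 8*s^2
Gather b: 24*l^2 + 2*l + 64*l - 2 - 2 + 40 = 24*l^2 + 66*l + 36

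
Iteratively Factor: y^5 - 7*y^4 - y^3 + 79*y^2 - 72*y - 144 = (y - 3)*(y^4 - 4*y^3 - 13*y^2 + 40*y + 48) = (y - 3)*(y + 1)*(y^3 - 5*y^2 - 8*y + 48) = (y - 4)*(y - 3)*(y + 1)*(y^2 - y - 12) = (y - 4)^2*(y - 3)*(y + 1)*(y + 3)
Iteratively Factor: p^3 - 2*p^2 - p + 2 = (p + 1)*(p^2 - 3*p + 2) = (p - 2)*(p + 1)*(p - 1)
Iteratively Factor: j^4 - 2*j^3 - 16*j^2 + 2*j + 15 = (j - 1)*(j^3 - j^2 - 17*j - 15) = (j - 5)*(j - 1)*(j^2 + 4*j + 3) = (j - 5)*(j - 1)*(j + 1)*(j + 3)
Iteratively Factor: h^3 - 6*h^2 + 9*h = (h - 3)*(h^2 - 3*h) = h*(h - 3)*(h - 3)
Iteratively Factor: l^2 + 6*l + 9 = (l + 3)*(l + 3)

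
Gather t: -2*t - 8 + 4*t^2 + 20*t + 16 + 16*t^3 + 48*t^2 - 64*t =16*t^3 + 52*t^2 - 46*t + 8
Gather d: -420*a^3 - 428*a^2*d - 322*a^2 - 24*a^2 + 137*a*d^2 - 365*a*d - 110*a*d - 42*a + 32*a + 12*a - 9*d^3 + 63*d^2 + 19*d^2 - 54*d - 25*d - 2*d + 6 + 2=-420*a^3 - 346*a^2 + 2*a - 9*d^3 + d^2*(137*a + 82) + d*(-428*a^2 - 475*a - 81) + 8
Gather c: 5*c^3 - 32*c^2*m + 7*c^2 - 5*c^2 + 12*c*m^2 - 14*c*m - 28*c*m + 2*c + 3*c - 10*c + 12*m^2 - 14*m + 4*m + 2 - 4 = 5*c^3 + c^2*(2 - 32*m) + c*(12*m^2 - 42*m - 5) + 12*m^2 - 10*m - 2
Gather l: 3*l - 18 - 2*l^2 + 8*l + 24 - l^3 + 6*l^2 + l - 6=-l^3 + 4*l^2 + 12*l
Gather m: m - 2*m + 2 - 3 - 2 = -m - 3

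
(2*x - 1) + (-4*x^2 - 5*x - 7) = -4*x^2 - 3*x - 8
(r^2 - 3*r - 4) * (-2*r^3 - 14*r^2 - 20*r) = -2*r^5 - 8*r^4 + 30*r^3 + 116*r^2 + 80*r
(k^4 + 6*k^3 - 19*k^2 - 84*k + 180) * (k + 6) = k^5 + 12*k^4 + 17*k^3 - 198*k^2 - 324*k + 1080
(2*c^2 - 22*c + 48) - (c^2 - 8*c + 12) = c^2 - 14*c + 36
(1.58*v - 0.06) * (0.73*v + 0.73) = 1.1534*v^2 + 1.1096*v - 0.0438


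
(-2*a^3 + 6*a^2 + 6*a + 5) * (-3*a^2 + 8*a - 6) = 6*a^5 - 34*a^4 + 42*a^3 - 3*a^2 + 4*a - 30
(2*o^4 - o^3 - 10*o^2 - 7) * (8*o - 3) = 16*o^5 - 14*o^4 - 77*o^3 + 30*o^2 - 56*o + 21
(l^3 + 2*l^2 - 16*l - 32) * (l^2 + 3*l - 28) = l^5 + 5*l^4 - 38*l^3 - 136*l^2 + 352*l + 896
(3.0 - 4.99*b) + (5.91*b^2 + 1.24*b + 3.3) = 5.91*b^2 - 3.75*b + 6.3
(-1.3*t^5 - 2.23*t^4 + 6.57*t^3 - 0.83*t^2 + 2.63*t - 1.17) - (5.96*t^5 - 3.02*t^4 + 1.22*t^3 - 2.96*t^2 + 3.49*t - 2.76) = -7.26*t^5 + 0.79*t^4 + 5.35*t^3 + 2.13*t^2 - 0.86*t + 1.59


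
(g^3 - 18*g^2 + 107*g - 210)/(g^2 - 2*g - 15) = (g^2 - 13*g + 42)/(g + 3)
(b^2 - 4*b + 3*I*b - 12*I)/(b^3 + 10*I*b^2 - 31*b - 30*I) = (b - 4)/(b^2 + 7*I*b - 10)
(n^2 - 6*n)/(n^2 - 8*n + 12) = n/(n - 2)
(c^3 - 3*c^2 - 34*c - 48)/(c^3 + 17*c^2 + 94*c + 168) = (c^3 - 3*c^2 - 34*c - 48)/(c^3 + 17*c^2 + 94*c + 168)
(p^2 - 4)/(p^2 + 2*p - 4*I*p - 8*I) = (p - 2)/(p - 4*I)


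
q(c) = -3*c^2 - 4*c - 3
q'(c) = -6*c - 4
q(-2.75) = -14.69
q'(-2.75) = 12.50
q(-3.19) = -20.77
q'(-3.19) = 15.14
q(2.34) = -28.79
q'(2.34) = -18.04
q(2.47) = -31.18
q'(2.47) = -18.82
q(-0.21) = -2.29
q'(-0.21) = -2.74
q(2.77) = -37.10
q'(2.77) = -20.62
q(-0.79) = -1.71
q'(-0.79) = 0.74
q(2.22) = -26.67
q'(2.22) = -17.32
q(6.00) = -135.00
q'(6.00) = -40.00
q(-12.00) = -387.00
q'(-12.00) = 68.00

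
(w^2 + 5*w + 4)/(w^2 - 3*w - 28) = (w + 1)/(w - 7)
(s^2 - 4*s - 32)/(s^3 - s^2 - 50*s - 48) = (s + 4)/(s^2 + 7*s + 6)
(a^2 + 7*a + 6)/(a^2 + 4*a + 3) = (a + 6)/(a + 3)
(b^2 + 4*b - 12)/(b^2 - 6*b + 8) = (b + 6)/(b - 4)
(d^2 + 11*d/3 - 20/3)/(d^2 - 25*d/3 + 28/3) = (d + 5)/(d - 7)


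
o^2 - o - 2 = (o - 2)*(o + 1)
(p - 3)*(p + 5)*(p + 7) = p^3 + 9*p^2 - p - 105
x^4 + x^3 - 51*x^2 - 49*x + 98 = (x - 7)*(x - 1)*(x + 2)*(x + 7)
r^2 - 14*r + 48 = (r - 8)*(r - 6)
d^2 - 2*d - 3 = (d - 3)*(d + 1)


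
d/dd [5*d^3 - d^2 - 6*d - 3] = 15*d^2 - 2*d - 6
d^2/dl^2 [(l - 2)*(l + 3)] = 2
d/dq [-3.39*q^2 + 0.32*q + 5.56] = 0.32 - 6.78*q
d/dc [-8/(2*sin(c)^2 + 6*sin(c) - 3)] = 16*(2*sin(c) + 3)*cos(c)/(6*sin(c) - cos(2*c) - 2)^2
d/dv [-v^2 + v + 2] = 1 - 2*v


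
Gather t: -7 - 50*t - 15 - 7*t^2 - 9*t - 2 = -7*t^2 - 59*t - 24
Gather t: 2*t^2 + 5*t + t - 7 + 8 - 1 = 2*t^2 + 6*t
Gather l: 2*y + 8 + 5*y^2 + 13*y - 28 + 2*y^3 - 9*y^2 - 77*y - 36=2*y^3 - 4*y^2 - 62*y - 56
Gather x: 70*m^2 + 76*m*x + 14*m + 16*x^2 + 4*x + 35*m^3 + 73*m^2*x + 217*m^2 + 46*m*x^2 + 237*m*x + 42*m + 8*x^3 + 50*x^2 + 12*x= 35*m^3 + 287*m^2 + 56*m + 8*x^3 + x^2*(46*m + 66) + x*(73*m^2 + 313*m + 16)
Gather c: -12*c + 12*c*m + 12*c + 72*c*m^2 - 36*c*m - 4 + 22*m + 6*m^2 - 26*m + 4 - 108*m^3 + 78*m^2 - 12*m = c*(72*m^2 - 24*m) - 108*m^3 + 84*m^2 - 16*m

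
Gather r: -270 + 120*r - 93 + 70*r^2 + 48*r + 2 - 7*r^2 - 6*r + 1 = 63*r^2 + 162*r - 360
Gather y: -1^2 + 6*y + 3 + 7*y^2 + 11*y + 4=7*y^2 + 17*y + 6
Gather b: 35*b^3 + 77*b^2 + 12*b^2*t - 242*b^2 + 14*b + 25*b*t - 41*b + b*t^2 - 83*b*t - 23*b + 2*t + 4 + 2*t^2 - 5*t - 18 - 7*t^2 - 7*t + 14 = 35*b^3 + b^2*(12*t - 165) + b*(t^2 - 58*t - 50) - 5*t^2 - 10*t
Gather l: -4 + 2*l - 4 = 2*l - 8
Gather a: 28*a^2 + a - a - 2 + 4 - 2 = 28*a^2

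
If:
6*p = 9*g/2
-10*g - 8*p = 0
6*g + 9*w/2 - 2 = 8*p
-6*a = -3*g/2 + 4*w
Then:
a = -8/27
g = 0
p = 0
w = 4/9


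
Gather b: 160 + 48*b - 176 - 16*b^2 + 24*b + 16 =-16*b^2 + 72*b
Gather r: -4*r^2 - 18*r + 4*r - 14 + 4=-4*r^2 - 14*r - 10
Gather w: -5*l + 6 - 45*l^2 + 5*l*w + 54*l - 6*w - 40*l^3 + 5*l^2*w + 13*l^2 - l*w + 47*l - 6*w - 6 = -40*l^3 - 32*l^2 + 96*l + w*(5*l^2 + 4*l - 12)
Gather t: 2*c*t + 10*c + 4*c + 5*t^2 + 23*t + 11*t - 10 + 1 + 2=14*c + 5*t^2 + t*(2*c + 34) - 7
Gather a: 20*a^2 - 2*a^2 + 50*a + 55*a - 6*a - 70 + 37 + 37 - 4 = 18*a^2 + 99*a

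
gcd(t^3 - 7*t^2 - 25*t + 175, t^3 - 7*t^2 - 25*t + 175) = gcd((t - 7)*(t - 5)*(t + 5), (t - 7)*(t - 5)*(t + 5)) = t^3 - 7*t^2 - 25*t + 175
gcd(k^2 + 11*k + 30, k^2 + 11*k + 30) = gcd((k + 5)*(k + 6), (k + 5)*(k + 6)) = k^2 + 11*k + 30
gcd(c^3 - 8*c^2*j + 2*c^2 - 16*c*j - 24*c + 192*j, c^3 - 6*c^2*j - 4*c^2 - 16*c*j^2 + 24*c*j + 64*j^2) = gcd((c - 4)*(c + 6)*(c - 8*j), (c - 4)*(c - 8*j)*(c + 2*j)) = c^2 - 8*c*j - 4*c + 32*j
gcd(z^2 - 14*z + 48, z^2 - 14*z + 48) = z^2 - 14*z + 48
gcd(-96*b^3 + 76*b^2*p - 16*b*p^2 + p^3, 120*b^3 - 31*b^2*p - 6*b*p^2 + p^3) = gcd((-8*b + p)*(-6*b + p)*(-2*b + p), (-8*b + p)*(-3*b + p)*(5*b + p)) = -8*b + p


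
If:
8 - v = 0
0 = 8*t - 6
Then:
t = 3/4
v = 8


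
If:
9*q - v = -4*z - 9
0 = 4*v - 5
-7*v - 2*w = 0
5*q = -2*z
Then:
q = 31/4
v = 5/4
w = -35/8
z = -155/8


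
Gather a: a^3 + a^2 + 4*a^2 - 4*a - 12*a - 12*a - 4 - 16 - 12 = a^3 + 5*a^2 - 28*a - 32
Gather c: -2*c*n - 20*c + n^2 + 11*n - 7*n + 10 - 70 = c*(-2*n - 20) + n^2 + 4*n - 60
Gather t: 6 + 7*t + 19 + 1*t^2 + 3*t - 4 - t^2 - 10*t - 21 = 0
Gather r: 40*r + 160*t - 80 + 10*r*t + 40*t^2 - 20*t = r*(10*t + 40) + 40*t^2 + 140*t - 80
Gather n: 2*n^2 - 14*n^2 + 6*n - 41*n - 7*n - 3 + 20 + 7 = -12*n^2 - 42*n + 24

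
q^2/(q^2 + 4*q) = q/(q + 4)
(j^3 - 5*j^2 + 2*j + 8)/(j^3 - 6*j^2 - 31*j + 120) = (j^3 - 5*j^2 + 2*j + 8)/(j^3 - 6*j^2 - 31*j + 120)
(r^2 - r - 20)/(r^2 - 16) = (r - 5)/(r - 4)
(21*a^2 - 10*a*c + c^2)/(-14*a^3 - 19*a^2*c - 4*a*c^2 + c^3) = (-3*a + c)/(2*a^2 + 3*a*c + c^2)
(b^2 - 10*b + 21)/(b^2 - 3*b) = (b - 7)/b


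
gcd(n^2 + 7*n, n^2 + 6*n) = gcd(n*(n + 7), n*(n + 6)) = n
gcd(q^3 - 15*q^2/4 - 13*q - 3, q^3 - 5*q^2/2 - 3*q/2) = 1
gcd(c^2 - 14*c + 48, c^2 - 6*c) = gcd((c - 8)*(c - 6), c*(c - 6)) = c - 6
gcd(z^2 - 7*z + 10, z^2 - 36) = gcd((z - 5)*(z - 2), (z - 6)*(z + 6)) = 1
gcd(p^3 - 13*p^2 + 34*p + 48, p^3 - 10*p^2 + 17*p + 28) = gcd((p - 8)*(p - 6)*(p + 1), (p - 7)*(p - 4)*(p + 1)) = p + 1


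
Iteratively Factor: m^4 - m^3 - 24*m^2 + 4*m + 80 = (m + 2)*(m^3 - 3*m^2 - 18*m + 40) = (m - 2)*(m + 2)*(m^2 - m - 20) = (m - 2)*(m + 2)*(m + 4)*(m - 5)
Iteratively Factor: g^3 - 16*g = (g)*(g^2 - 16) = g*(g + 4)*(g - 4)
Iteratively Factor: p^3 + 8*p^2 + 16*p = (p + 4)*(p^2 + 4*p) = (p + 4)^2*(p)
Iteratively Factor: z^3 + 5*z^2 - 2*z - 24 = (z + 4)*(z^2 + z - 6) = (z - 2)*(z + 4)*(z + 3)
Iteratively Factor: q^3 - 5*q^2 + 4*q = (q - 4)*(q^2 - q) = (q - 4)*(q - 1)*(q)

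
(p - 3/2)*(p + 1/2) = p^2 - p - 3/4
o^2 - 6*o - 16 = (o - 8)*(o + 2)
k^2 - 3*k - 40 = (k - 8)*(k + 5)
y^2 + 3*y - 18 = (y - 3)*(y + 6)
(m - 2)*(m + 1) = m^2 - m - 2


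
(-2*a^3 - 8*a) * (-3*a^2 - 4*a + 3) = 6*a^5 + 8*a^4 + 18*a^3 + 32*a^2 - 24*a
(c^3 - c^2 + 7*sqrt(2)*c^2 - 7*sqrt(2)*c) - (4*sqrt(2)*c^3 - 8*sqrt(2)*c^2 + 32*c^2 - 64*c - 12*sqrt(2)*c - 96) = -4*sqrt(2)*c^3 + c^3 - 33*c^2 + 15*sqrt(2)*c^2 + 5*sqrt(2)*c + 64*c + 96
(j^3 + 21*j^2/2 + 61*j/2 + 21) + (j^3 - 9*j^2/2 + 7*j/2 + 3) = 2*j^3 + 6*j^2 + 34*j + 24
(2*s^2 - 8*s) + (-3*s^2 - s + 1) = -s^2 - 9*s + 1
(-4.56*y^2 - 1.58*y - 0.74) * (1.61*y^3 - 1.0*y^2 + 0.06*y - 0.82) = -7.3416*y^5 + 2.0162*y^4 + 0.115*y^3 + 4.3844*y^2 + 1.2512*y + 0.6068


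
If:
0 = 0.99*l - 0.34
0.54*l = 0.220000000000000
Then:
No Solution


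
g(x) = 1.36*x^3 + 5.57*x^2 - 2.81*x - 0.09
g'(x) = 4.08*x^2 + 11.14*x - 2.81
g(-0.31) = 1.28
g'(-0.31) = -5.87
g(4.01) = 165.90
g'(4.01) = 107.47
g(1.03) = 4.41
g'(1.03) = 12.99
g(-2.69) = 21.30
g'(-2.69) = -3.25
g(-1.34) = 10.40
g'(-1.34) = -10.41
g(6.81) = 668.61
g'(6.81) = 262.27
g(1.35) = 9.61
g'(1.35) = 19.66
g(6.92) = 697.86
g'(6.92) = 269.66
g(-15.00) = -3294.69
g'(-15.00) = 748.09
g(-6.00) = -76.47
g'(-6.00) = 77.23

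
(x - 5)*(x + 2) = x^2 - 3*x - 10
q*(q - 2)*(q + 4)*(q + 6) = q^4 + 8*q^3 + 4*q^2 - 48*q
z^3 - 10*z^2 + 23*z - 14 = (z - 7)*(z - 2)*(z - 1)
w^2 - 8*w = w*(w - 8)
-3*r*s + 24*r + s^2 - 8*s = (-3*r + s)*(s - 8)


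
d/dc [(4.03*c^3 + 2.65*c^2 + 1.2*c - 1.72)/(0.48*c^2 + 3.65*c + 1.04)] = (1.9344*c^4 + 29.419*c^3 + 21.6701*c^2 + 7.1632*c + 7.526)/(0.2304*c^4 + 3.504*c^3 + 14.3209*c^2 + 7.592*c + 1.0816)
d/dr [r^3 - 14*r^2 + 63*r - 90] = 3*r^2 - 28*r + 63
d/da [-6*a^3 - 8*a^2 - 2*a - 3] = -18*a^2 - 16*a - 2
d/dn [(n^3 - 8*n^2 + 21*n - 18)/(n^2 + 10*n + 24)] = (n^4 + 20*n^3 - 29*n^2 - 348*n + 684)/(n^4 + 20*n^3 + 148*n^2 + 480*n + 576)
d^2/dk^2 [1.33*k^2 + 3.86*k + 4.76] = 2.66000000000000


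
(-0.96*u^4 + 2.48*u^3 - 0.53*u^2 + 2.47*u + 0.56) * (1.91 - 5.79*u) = 5.5584*u^5 - 16.1928*u^4 + 7.8055*u^3 - 15.3136*u^2 + 1.4753*u + 1.0696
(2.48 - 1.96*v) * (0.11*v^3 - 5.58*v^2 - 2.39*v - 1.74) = -0.2156*v^4 + 11.2096*v^3 - 9.154*v^2 - 2.5168*v - 4.3152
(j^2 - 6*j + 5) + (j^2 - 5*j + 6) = 2*j^2 - 11*j + 11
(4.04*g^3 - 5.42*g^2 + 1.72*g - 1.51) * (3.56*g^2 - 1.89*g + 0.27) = 14.3824*g^5 - 26.9308*g^4 + 17.4578*g^3 - 10.0898*g^2 + 3.3183*g - 0.4077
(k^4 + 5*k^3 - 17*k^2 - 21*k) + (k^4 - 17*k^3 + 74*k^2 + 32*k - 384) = 2*k^4 - 12*k^3 + 57*k^2 + 11*k - 384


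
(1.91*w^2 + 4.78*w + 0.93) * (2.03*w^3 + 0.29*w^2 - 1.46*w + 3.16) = 3.8773*w^5 + 10.2573*w^4 + 0.4855*w^3 - 0.673500000000001*w^2 + 13.747*w + 2.9388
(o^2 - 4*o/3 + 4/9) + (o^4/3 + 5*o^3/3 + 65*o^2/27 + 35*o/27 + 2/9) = o^4/3 + 5*o^3/3 + 92*o^2/27 - o/27 + 2/3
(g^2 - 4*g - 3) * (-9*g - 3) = -9*g^3 + 33*g^2 + 39*g + 9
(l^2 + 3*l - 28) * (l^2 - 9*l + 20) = l^4 - 6*l^3 - 35*l^2 + 312*l - 560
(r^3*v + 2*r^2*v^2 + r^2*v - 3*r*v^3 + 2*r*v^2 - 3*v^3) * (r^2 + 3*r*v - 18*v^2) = r^5*v + 5*r^4*v^2 + r^4*v - 15*r^3*v^3 + 5*r^3*v^2 - 45*r^2*v^4 - 15*r^2*v^3 + 54*r*v^5 - 45*r*v^4 + 54*v^5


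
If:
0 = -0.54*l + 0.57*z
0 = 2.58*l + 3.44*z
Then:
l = 0.00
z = 0.00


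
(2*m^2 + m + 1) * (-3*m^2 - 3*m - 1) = -6*m^4 - 9*m^3 - 8*m^2 - 4*m - 1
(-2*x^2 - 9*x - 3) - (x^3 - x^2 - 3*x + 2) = -x^3 - x^2 - 6*x - 5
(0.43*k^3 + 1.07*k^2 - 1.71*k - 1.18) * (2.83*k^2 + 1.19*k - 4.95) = 1.2169*k^5 + 3.5398*k^4 - 5.6945*k^3 - 10.6708*k^2 + 7.0603*k + 5.841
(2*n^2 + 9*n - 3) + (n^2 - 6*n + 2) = 3*n^2 + 3*n - 1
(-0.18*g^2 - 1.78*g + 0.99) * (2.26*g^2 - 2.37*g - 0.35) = -0.4068*g^4 - 3.5962*g^3 + 6.519*g^2 - 1.7233*g - 0.3465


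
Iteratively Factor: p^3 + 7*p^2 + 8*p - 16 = (p - 1)*(p^2 + 8*p + 16) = (p - 1)*(p + 4)*(p + 4)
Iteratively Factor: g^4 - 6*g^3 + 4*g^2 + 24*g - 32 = (g - 4)*(g^3 - 2*g^2 - 4*g + 8) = (g - 4)*(g - 2)*(g^2 - 4) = (g - 4)*(g - 2)*(g + 2)*(g - 2)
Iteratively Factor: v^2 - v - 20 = (v - 5)*(v + 4)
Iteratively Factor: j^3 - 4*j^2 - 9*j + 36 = (j + 3)*(j^2 - 7*j + 12) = (j - 3)*(j + 3)*(j - 4)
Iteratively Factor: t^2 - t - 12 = (t - 4)*(t + 3)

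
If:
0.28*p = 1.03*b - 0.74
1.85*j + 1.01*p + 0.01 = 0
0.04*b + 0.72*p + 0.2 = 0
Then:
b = 0.63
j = 0.17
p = -0.31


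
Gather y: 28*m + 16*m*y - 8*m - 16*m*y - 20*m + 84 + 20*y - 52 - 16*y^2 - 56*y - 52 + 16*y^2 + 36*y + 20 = 0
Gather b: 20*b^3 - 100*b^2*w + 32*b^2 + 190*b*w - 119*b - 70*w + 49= 20*b^3 + b^2*(32 - 100*w) + b*(190*w - 119) - 70*w + 49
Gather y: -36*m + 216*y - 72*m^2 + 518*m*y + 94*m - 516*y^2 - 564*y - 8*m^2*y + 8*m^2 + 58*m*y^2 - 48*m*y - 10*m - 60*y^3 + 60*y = -64*m^2 + 48*m - 60*y^3 + y^2*(58*m - 516) + y*(-8*m^2 + 470*m - 288)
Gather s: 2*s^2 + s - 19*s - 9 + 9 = 2*s^2 - 18*s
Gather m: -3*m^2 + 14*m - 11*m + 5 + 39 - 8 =-3*m^2 + 3*m + 36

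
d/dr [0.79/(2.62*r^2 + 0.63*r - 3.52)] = (-4.1396*r - 0.4977)/(2.62*r^2 + 0.63*r - 3.52)^2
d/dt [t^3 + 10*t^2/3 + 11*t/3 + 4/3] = 3*t^2 + 20*t/3 + 11/3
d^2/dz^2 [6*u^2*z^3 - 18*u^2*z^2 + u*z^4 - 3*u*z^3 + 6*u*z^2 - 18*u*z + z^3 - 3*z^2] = 36*u^2*z - 36*u^2 + 12*u*z^2 - 18*u*z + 12*u + 6*z - 6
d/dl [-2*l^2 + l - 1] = 1 - 4*l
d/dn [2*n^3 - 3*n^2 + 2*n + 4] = 6*n^2 - 6*n + 2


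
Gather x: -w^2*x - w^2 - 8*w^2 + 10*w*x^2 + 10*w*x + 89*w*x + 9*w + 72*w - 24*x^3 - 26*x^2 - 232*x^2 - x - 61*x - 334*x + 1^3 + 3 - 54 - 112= -9*w^2 + 81*w - 24*x^3 + x^2*(10*w - 258) + x*(-w^2 + 99*w - 396) - 162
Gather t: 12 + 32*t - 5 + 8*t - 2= 40*t + 5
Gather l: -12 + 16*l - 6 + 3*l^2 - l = 3*l^2 + 15*l - 18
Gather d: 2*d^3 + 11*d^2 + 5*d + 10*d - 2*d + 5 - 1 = 2*d^3 + 11*d^2 + 13*d + 4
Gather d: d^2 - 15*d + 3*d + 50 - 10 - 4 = d^2 - 12*d + 36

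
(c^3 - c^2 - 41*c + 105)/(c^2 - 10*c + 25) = (c^2 + 4*c - 21)/(c - 5)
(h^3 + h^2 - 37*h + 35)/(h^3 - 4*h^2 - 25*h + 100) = (h^2 + 6*h - 7)/(h^2 + h - 20)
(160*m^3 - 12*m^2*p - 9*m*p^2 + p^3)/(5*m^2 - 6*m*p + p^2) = (-32*m^2 - 4*m*p + p^2)/(-m + p)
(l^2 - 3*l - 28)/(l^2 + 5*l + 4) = (l - 7)/(l + 1)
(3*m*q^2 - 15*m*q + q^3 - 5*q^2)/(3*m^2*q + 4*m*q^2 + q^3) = (q - 5)/(m + q)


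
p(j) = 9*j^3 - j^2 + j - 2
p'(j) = 27*j^2 - 2*j + 1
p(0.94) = 5.53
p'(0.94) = 22.98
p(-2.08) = -89.40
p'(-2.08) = 121.97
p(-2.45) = -142.81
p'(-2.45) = 167.97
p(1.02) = 7.53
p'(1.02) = 27.05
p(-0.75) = -7.11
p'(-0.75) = 17.69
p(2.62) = 155.62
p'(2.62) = 181.10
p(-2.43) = -139.48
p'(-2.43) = 165.29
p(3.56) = 394.95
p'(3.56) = 336.07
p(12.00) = 15418.00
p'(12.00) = 3865.00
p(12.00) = 15418.00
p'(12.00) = 3865.00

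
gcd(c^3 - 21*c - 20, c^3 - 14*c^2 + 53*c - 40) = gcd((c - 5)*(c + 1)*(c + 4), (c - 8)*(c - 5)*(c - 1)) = c - 5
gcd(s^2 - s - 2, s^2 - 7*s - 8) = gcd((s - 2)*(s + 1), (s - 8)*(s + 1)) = s + 1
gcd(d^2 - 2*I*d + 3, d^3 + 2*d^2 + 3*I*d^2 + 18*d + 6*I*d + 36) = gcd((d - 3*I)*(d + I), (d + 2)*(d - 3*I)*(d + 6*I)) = d - 3*I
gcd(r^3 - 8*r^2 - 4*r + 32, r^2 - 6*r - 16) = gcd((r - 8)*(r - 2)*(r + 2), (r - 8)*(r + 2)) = r^2 - 6*r - 16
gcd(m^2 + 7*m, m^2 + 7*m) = m^2 + 7*m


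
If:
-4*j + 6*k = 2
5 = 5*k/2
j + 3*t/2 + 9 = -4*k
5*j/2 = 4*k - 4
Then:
No Solution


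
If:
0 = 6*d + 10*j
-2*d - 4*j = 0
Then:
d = 0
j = 0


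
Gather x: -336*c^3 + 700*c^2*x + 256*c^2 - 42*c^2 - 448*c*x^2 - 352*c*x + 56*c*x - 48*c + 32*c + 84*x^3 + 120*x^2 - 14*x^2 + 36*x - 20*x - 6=-336*c^3 + 214*c^2 - 16*c + 84*x^3 + x^2*(106 - 448*c) + x*(700*c^2 - 296*c + 16) - 6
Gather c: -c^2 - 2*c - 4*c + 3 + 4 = -c^2 - 6*c + 7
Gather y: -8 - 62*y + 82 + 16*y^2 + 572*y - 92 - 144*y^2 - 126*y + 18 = -128*y^2 + 384*y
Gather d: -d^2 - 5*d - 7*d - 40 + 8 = -d^2 - 12*d - 32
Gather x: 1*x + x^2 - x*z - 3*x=x^2 + x*(-z - 2)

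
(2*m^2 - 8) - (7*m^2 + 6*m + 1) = -5*m^2 - 6*m - 9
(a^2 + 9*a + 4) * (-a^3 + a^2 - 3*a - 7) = -a^5 - 8*a^4 + 2*a^3 - 30*a^2 - 75*a - 28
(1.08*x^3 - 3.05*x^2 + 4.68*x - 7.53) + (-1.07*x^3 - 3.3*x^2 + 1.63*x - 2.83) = 0.01*x^3 - 6.35*x^2 + 6.31*x - 10.36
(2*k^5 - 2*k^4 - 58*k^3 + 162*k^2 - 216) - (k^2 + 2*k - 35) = 2*k^5 - 2*k^4 - 58*k^3 + 161*k^2 - 2*k - 181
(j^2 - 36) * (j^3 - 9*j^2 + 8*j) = j^5 - 9*j^4 - 28*j^3 + 324*j^2 - 288*j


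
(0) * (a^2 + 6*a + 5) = 0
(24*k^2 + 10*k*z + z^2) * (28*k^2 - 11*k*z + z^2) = 672*k^4 + 16*k^3*z - 58*k^2*z^2 - k*z^3 + z^4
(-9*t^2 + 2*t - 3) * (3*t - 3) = -27*t^3 + 33*t^2 - 15*t + 9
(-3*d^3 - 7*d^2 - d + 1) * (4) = -12*d^3 - 28*d^2 - 4*d + 4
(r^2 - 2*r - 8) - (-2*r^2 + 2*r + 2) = 3*r^2 - 4*r - 10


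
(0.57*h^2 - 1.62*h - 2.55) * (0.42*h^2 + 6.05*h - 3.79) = 0.2394*h^4 + 2.7681*h^3 - 13.0323*h^2 - 9.2877*h + 9.6645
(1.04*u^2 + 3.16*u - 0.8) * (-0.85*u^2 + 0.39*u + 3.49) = -0.884*u^4 - 2.2804*u^3 + 5.542*u^2 + 10.7164*u - 2.792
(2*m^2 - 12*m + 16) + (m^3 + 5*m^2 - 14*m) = m^3 + 7*m^2 - 26*m + 16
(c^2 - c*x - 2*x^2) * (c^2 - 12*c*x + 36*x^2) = c^4 - 13*c^3*x + 46*c^2*x^2 - 12*c*x^3 - 72*x^4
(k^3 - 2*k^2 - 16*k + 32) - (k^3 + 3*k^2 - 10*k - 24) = -5*k^2 - 6*k + 56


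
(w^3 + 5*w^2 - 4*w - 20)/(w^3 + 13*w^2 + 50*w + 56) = (w^2 + 3*w - 10)/(w^2 + 11*w + 28)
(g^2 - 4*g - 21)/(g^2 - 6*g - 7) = (g + 3)/(g + 1)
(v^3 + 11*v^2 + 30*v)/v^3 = 1 + 11/v + 30/v^2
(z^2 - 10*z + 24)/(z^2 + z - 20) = (z - 6)/(z + 5)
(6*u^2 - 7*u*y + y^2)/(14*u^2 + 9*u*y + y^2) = (6*u^2 - 7*u*y + y^2)/(14*u^2 + 9*u*y + y^2)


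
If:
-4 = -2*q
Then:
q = 2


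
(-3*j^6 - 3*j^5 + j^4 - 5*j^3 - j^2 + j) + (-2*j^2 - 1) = -3*j^6 - 3*j^5 + j^4 - 5*j^3 - 3*j^2 + j - 1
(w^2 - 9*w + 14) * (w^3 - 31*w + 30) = w^5 - 9*w^4 - 17*w^3 + 309*w^2 - 704*w + 420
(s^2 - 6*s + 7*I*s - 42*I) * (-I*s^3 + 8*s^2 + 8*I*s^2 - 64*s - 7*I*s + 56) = -I*s^5 + 15*s^4 + 14*I*s^4 - 210*s^3 + I*s^3 + 825*s^2 - 742*I*s^2 - 630*s + 3080*I*s - 2352*I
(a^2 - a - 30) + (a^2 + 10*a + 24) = 2*a^2 + 9*a - 6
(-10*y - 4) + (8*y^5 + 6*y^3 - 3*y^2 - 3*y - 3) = 8*y^5 + 6*y^3 - 3*y^2 - 13*y - 7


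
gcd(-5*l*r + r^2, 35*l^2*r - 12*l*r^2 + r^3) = -5*l*r + r^2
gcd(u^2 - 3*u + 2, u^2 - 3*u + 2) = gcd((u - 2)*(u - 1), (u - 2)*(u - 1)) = u^2 - 3*u + 2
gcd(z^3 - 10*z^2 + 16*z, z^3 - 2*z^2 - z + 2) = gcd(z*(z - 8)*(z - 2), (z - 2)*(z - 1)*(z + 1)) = z - 2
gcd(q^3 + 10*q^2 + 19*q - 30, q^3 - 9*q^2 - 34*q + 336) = q + 6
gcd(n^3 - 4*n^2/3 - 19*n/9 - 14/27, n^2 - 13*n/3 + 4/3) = 1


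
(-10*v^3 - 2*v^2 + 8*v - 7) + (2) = -10*v^3 - 2*v^2 + 8*v - 5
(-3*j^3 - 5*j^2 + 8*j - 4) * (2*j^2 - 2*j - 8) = -6*j^5 - 4*j^4 + 50*j^3 + 16*j^2 - 56*j + 32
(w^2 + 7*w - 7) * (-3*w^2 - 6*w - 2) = -3*w^4 - 27*w^3 - 23*w^2 + 28*w + 14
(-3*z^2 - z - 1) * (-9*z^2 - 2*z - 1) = 27*z^4 + 15*z^3 + 14*z^2 + 3*z + 1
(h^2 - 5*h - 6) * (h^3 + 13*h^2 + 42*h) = h^5 + 8*h^4 - 29*h^3 - 288*h^2 - 252*h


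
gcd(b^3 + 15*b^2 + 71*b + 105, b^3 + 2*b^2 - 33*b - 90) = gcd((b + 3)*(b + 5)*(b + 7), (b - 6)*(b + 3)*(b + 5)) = b^2 + 8*b + 15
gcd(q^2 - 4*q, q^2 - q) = q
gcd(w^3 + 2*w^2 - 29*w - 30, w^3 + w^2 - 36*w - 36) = w^2 + 7*w + 6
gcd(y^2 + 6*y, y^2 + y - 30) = y + 6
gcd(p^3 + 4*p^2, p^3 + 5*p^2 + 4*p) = p^2 + 4*p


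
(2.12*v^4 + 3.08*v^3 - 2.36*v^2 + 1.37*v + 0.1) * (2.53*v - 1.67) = 5.3636*v^5 + 4.252*v^4 - 11.1144*v^3 + 7.4073*v^2 - 2.0349*v - 0.167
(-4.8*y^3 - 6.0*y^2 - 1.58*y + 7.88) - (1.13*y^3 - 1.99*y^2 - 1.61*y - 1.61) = -5.93*y^3 - 4.01*y^2 + 0.03*y + 9.49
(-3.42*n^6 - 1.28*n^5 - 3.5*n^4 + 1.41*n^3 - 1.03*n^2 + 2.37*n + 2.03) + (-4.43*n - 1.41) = -3.42*n^6 - 1.28*n^5 - 3.5*n^4 + 1.41*n^3 - 1.03*n^2 - 2.06*n + 0.62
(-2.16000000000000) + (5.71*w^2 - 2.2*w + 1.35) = 5.71*w^2 - 2.2*w - 0.81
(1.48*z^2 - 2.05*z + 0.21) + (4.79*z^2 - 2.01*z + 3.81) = 6.27*z^2 - 4.06*z + 4.02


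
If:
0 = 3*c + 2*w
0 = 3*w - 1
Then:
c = -2/9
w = 1/3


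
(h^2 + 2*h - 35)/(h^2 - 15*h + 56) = (h^2 + 2*h - 35)/(h^2 - 15*h + 56)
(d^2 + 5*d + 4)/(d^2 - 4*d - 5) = (d + 4)/(d - 5)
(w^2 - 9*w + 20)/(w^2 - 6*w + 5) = (w - 4)/(w - 1)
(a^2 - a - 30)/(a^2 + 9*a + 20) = (a - 6)/(a + 4)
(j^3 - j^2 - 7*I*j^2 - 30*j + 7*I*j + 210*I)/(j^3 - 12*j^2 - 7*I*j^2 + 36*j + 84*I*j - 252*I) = (j + 5)/(j - 6)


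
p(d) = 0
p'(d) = 0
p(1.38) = 0.00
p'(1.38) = 0.00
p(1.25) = 0.00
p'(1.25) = 0.00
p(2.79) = 0.00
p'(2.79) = 0.00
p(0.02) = 0.00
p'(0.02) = 0.00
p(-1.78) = 0.00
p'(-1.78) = 0.00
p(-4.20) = 0.00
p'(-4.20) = 0.00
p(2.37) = 0.00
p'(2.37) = 0.00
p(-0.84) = 0.00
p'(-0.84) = 0.00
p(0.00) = 0.00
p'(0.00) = 0.00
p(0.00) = 0.00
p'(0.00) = 0.00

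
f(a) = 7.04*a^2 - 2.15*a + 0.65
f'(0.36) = 2.92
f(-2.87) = 64.81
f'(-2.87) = -42.56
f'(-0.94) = -15.39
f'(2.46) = 32.49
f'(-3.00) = -44.39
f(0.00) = 0.65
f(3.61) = 84.63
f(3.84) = 96.20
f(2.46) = 37.96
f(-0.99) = 9.68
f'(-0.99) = -16.09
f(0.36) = 0.79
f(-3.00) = 70.46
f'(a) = 14.08*a - 2.15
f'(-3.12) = -46.08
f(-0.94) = 8.89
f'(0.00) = -2.15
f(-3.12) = 75.89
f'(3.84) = 51.92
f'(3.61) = 48.68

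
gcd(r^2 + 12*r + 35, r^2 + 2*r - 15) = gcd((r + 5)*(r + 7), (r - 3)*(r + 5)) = r + 5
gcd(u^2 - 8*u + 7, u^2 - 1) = u - 1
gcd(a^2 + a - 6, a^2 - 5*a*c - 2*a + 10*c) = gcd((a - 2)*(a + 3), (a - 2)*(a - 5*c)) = a - 2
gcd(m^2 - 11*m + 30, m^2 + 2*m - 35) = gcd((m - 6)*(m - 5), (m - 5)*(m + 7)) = m - 5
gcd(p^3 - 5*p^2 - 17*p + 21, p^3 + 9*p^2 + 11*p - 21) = p^2 + 2*p - 3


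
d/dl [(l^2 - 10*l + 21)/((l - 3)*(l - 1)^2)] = (13 - l)/(l^3 - 3*l^2 + 3*l - 1)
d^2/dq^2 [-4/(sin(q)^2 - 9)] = 8*(2*sin(q)^4 + 15*sin(q)^2 - 9)/(sin(q)^2 - 9)^3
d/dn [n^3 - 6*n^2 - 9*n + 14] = 3*n^2 - 12*n - 9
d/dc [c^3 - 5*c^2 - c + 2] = 3*c^2 - 10*c - 1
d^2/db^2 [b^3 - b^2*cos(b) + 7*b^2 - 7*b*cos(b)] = b^2*cos(b) + 4*b*sin(b) + 7*b*cos(b) + 6*b + 14*sin(b) - 2*cos(b) + 14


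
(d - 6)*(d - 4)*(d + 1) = d^3 - 9*d^2 + 14*d + 24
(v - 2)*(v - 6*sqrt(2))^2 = v^3 - 12*sqrt(2)*v^2 - 2*v^2 + 24*sqrt(2)*v + 72*v - 144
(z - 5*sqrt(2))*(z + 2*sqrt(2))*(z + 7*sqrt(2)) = z^3 + 4*sqrt(2)*z^2 - 62*z - 140*sqrt(2)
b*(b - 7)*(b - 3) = b^3 - 10*b^2 + 21*b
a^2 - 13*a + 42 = (a - 7)*(a - 6)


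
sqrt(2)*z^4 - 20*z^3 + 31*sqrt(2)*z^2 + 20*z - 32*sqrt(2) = (z - 1)*(z - 8*sqrt(2))*(z - 2*sqrt(2))*(sqrt(2)*z + sqrt(2))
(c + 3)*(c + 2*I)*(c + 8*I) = c^3 + 3*c^2 + 10*I*c^2 - 16*c + 30*I*c - 48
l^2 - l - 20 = (l - 5)*(l + 4)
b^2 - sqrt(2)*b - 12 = (b - 3*sqrt(2))*(b + 2*sqrt(2))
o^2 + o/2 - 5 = (o - 2)*(o + 5/2)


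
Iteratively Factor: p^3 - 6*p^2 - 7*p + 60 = (p - 5)*(p^2 - p - 12) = (p - 5)*(p - 4)*(p + 3)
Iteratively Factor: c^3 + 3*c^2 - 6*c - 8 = (c + 4)*(c^2 - c - 2) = (c - 2)*(c + 4)*(c + 1)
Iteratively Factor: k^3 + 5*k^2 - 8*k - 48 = (k - 3)*(k^2 + 8*k + 16) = (k - 3)*(k + 4)*(k + 4)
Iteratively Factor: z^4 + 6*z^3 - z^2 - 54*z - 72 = (z + 2)*(z^3 + 4*z^2 - 9*z - 36) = (z + 2)*(z + 4)*(z^2 - 9) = (z + 2)*(z + 3)*(z + 4)*(z - 3)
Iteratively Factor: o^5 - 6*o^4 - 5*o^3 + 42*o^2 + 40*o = (o - 5)*(o^4 - o^3 - 10*o^2 - 8*o) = (o - 5)*(o + 1)*(o^3 - 2*o^2 - 8*o) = (o - 5)*(o - 4)*(o + 1)*(o^2 + 2*o) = o*(o - 5)*(o - 4)*(o + 1)*(o + 2)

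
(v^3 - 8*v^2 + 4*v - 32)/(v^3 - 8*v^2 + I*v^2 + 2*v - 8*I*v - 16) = (v - 2*I)/(v - I)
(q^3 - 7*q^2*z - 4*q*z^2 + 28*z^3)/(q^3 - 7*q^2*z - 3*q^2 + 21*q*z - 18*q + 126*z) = (q^2 - 4*z^2)/(q^2 - 3*q - 18)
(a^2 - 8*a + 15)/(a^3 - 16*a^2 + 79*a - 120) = 1/(a - 8)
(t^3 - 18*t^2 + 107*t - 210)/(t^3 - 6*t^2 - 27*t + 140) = (t^2 - 11*t + 30)/(t^2 + t - 20)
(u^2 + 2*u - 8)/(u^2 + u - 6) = (u + 4)/(u + 3)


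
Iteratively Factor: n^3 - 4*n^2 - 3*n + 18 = (n - 3)*(n^2 - n - 6) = (n - 3)^2*(n + 2)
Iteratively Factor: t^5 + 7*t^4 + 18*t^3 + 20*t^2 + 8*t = (t + 1)*(t^4 + 6*t^3 + 12*t^2 + 8*t) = (t + 1)*(t + 2)*(t^3 + 4*t^2 + 4*t) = (t + 1)*(t + 2)^2*(t^2 + 2*t) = t*(t + 1)*(t + 2)^2*(t + 2)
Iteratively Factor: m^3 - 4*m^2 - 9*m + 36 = (m + 3)*(m^2 - 7*m + 12) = (m - 4)*(m + 3)*(m - 3)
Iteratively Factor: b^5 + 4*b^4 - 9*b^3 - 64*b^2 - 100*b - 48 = (b + 2)*(b^4 + 2*b^3 - 13*b^2 - 38*b - 24) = (b + 1)*(b + 2)*(b^3 + b^2 - 14*b - 24) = (b - 4)*(b + 1)*(b + 2)*(b^2 + 5*b + 6) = (b - 4)*(b + 1)*(b + 2)^2*(b + 3)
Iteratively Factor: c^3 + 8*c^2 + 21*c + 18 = (c + 3)*(c^2 + 5*c + 6) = (c + 3)^2*(c + 2)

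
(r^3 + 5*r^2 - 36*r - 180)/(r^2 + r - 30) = (r^2 - r - 30)/(r - 5)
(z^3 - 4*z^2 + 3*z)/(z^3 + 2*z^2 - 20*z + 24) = z*(z^2 - 4*z + 3)/(z^3 + 2*z^2 - 20*z + 24)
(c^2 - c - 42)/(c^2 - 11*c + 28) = (c + 6)/(c - 4)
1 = 1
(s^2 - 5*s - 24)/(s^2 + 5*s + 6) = (s - 8)/(s + 2)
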